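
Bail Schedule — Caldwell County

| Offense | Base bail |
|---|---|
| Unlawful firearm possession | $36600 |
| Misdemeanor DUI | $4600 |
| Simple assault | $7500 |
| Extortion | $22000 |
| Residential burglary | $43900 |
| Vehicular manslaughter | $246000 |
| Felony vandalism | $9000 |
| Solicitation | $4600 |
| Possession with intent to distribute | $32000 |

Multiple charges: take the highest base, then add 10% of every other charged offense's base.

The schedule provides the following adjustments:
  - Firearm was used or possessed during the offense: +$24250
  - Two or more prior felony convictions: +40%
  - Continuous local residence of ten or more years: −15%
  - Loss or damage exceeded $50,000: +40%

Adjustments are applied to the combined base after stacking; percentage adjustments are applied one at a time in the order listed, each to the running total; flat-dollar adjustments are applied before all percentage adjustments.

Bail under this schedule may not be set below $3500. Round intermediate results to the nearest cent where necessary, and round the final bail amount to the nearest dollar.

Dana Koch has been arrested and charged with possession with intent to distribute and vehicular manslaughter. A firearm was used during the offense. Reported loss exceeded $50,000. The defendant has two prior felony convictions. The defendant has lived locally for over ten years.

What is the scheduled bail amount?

Base amounts from the schedule: possession with intent to distribute $32000; vehicular manslaughter $246000.
Stacking rule: highest base plus 10% of each additional charge. Highest is vehicular manslaughter at $246000. Additional: $32000 × 10% = $3200. Combined base = $246000 + $3200 = $249200.
Firearm was used or possessed during the offense (+$24250 flat): $249200 + $24250 = $273450.
Two or more prior felony convictions (+40%): $273450 × 1.4 = $382830.
Continuous local residence of ten or more years (−15%): $382830 × 0.85 = $325405.50.
Loss or damage exceeded $50,000 (+40%): $325405.50 × 1.4 = $455567.70.
$455567.70 is at or above the $3500 minimum.
Rounded to the nearest dollar: $455568.

$455568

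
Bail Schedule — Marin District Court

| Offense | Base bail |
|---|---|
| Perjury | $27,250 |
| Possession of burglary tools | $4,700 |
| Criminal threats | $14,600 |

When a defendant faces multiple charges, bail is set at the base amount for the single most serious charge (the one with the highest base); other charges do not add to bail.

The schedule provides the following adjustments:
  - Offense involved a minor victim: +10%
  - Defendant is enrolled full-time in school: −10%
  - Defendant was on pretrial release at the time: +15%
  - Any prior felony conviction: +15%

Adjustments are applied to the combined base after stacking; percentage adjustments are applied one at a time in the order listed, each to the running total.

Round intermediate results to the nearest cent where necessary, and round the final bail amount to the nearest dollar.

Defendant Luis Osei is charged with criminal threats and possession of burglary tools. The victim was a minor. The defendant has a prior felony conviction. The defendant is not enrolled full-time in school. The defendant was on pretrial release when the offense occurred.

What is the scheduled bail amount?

Base amounts from the schedule: criminal threats $14,600; possession of burglary tools $4,700.
Stacking rule: use the highest base only. Highest is criminal threats at $14,600. Combined base = $14,600.
Offense involved a minor victim (+10%): $14,600 × 1.1 = $16,060.
Defendant was on pretrial release at the time (+15%): $16,060 × 1.15 = $18,469.
Any prior felony conviction (+15%): $18,469 × 1.15 = $21,239.35.
Rounded to the nearest dollar: $21,239.

$21,239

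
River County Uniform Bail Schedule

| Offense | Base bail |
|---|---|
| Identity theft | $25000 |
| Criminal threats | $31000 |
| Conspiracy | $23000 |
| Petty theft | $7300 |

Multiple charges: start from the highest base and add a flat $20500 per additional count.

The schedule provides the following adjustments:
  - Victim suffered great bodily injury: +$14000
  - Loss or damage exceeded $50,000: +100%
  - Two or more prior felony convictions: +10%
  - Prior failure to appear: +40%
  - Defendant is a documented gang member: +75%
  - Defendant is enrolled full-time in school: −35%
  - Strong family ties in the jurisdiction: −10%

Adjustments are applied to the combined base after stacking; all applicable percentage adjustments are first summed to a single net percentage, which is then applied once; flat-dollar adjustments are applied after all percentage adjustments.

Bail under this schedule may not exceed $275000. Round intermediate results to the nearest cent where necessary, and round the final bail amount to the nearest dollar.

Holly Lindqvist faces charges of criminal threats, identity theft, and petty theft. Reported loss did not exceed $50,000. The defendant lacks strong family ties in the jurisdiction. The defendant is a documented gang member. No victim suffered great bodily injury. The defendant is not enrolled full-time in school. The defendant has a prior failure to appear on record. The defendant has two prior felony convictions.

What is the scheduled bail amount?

$162000

Base amounts from the schedule: criminal threats $31000; identity theft $25000; petty theft $7300.
Stacking rule: highest base plus $20500 per additional charge. Highest is criminal threats at $31000; 2 additional charges → +$41000. Combined base = $72000.
Net percentage adjustment: +10% +40% +75% = +125%. $72000 × 2.25 = $162000.
$162000 is within the $275000 maximum.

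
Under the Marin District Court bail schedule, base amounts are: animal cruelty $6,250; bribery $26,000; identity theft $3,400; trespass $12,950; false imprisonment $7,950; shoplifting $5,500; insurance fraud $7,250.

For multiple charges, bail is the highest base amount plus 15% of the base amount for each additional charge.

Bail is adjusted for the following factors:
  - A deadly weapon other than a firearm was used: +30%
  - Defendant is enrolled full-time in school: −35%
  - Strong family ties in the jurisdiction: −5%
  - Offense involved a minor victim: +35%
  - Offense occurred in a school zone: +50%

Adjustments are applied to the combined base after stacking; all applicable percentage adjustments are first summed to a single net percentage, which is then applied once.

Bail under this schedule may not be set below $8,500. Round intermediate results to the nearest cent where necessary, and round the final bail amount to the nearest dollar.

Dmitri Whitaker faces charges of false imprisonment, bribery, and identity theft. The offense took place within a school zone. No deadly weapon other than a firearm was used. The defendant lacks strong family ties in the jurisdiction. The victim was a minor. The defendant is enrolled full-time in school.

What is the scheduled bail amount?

$41,554

Base amounts from the schedule: false imprisonment $7,950; bribery $26,000; identity theft $3,400.
Stacking rule: highest base plus 15% of each additional charge. Highest is bribery at $26,000. Additional: $7,950 × 15% = $1,192.50; $3,400 × 15% = $510. Combined base = $26,000 + $1,702.50 = $27,702.50.
Net percentage adjustment: −35% +35% +50% = +50%. $27,702.50 × 1.5 = $41,553.75.
$41,553.75 is at or above the $8,500 minimum.
Rounded to the nearest dollar: $41,554.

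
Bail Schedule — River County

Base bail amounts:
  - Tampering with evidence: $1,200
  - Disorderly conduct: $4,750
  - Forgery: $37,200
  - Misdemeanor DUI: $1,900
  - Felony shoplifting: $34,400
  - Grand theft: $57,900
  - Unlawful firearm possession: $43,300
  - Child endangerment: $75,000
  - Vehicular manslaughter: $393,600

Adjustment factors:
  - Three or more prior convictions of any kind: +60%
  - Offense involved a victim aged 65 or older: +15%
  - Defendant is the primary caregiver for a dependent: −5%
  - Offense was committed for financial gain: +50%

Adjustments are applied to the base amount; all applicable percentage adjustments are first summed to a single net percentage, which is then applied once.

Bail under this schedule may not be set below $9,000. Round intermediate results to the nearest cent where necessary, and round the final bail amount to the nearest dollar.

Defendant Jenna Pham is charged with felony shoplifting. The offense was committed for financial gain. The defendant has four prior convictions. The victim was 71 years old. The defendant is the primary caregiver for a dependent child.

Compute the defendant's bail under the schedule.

Base amounts from the schedule: felony shoplifting $34,400.
Single charge. Combined base = $34,400.
Net percentage adjustment: +60% +15% −5% +50% = +120%. $34,400 × 2.2 = $75,680.
$75,680 is at or above the $9,000 minimum.

$75,680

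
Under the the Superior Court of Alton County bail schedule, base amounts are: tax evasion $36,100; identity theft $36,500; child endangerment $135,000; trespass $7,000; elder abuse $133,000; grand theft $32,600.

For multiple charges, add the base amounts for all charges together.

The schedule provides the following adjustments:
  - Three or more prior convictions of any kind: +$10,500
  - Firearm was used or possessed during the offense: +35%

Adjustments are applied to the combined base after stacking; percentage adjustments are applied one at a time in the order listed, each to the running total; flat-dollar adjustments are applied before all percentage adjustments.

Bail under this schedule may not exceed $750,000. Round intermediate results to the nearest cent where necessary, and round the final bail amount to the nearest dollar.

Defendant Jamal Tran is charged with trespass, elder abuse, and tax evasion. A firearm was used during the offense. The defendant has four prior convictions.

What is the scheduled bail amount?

Base amounts from the schedule: trespass $7,000; elder abuse $133,000; tax evasion $36,100.
Stacking rule: sum of all bases. $7,000 + $133,000 + $36,100 = $176,100.
Three or more prior convictions of any kind (+$10,500 flat): $176,100 + $10,500 = $186,600.
Firearm was used or possessed during the offense (+35%): $186,600 × 1.35 = $251,910.
$251,910 is within the $750,000 maximum.

$251,910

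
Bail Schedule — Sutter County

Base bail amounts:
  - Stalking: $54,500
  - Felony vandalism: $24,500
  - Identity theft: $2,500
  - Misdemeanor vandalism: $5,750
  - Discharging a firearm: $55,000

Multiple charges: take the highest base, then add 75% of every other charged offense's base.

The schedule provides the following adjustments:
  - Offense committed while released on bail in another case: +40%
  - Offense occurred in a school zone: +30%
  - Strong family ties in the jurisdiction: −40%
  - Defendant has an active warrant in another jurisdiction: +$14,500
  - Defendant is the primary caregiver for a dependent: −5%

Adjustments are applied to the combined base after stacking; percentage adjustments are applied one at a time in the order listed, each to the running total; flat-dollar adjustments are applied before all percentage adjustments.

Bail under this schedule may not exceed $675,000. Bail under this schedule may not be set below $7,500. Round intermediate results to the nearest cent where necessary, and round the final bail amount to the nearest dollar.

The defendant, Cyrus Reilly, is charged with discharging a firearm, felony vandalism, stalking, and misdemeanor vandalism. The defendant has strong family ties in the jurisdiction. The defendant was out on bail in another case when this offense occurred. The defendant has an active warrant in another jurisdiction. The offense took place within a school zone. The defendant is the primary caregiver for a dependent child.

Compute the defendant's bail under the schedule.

$138,039

Base amounts from the schedule: discharging a firearm $55,000; felony vandalism $24,500; stalking $54,500; misdemeanor vandalism $5,750.
Stacking rule: highest base plus 75% of each additional charge. Highest is discharging a firearm at $55,000. Additional: $24,500 × 75% = $18,375; $54,500 × 75% = $40,875; $5,750 × 75% = $4,312.50. Combined base = $55,000 + $63,562.50 = $118,562.50.
Defendant has an active warrant in another jurisdiction (+$14,500 flat): $118,562.50 + $14,500 = $133,062.50.
Offense committed while released on bail in another case (+40%): $133,062.50 × 1.4 = $186,287.50.
Offense occurred in a school zone (+30%): $186,287.50 × 1.3 = $242,173.75.
Strong family ties in the jurisdiction (−40%): $242,173.75 × 0.6 = $145,304.25.
Defendant is the primary caregiver for a dependent (−5%): $145,304.25 × 0.95 = $138,039.04.
$138,039.04 is within the $675,000 maximum.
$138,039.04 is at or above the $7,500 minimum.
Rounded to the nearest dollar: $138,039.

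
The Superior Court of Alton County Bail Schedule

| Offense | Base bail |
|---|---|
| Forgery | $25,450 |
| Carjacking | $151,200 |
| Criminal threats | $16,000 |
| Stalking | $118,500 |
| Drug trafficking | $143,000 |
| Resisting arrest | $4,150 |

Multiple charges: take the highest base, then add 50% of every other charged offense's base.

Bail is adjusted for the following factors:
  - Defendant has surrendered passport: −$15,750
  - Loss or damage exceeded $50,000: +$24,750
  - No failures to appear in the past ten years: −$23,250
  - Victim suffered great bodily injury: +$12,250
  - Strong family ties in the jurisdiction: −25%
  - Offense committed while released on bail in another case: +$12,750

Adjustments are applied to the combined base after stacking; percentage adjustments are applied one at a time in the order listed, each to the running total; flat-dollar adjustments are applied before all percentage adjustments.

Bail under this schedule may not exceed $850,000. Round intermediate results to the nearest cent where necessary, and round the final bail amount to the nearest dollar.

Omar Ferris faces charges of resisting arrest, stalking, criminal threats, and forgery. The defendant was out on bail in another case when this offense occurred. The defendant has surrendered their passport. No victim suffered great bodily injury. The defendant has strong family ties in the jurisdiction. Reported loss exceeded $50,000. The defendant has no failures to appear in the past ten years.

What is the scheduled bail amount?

Base amounts from the schedule: resisting arrest $4,150; stalking $118,500; criminal threats $16,000; forgery $25,450.
Stacking rule: highest base plus 50% of each additional charge. Highest is stalking at $118,500. Additional: $4,150 × 50% = $2,075; $16,000 × 50% = $8,000; $25,450 × 50% = $12,725. Combined base = $118,500 + $22,800 = $141,300.
Defendant has surrendered passport (−$15,750 flat): $141,300 − $15,750 = $125,550.
Loss or damage exceeded $50,000 (+$24,750 flat): $125,550 + $24,750 = $150,300.
No failures to appear in the past ten years (−$23,250 flat): $150,300 − $23,250 = $127,050.
Offense committed while released on bail in another case (+$12,750 flat): $127,050 + $12,750 = $139,800.
Strong family ties in the jurisdiction (−25%): $139,800 × 0.75 = $104,850.
$104,850 is within the $850,000 maximum.

$104,850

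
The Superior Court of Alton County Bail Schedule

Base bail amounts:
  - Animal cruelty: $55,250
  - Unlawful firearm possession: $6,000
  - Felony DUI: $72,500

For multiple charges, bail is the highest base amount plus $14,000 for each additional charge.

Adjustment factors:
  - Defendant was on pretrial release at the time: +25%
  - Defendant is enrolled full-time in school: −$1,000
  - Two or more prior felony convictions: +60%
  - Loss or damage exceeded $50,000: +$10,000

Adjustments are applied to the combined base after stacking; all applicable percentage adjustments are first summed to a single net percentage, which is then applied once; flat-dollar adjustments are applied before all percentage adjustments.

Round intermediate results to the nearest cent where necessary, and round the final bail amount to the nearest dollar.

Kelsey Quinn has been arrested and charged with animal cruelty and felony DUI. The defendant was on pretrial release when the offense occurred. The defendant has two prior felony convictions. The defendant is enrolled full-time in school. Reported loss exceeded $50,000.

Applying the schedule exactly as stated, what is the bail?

$176,675

Base amounts from the schedule: animal cruelty $55,250; felony DUI $72,500.
Stacking rule: highest base plus $14,000 per additional charge. Highest is felony DUI at $72,500; 1 additional charge → +$14,000. Combined base = $86,500.
Defendant is enrolled full-time in school (−$1,000 flat): $86,500 − $1,000 = $85,500.
Loss or damage exceeded $50,000 (+$10,000 flat): $85,500 + $10,000 = $95,500.
Net percentage adjustment: +25% +60% = +85%. $95,500 × 1.85 = $176,675.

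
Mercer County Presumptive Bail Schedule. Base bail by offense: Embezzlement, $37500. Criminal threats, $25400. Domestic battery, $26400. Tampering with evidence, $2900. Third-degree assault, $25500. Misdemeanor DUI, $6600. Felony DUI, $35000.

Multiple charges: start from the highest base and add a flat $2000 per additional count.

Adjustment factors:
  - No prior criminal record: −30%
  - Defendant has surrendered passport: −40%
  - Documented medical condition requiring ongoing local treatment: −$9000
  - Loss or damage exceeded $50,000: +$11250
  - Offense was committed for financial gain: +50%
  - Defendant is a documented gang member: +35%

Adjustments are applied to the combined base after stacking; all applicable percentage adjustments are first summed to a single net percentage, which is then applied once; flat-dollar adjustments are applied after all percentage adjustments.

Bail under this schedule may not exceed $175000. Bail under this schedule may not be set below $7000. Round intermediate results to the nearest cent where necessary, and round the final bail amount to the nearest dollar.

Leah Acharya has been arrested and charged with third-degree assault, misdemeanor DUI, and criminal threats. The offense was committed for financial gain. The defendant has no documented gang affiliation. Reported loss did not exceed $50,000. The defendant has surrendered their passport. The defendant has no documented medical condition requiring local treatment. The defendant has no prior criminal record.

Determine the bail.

Base amounts from the schedule: third-degree assault $25500; misdemeanor DUI $6600; criminal threats $25400.
Stacking rule: highest base plus $2000 per additional charge. Highest is third-degree assault at $25500; 2 additional charges → +$4000. Combined base = $29500.
Net percentage adjustment: −30% −40% +50% = −20%. $29500 × 0.8 = $23600.
$23600 is within the $175000 maximum.
$23600 is at or above the $7000 minimum.

$23600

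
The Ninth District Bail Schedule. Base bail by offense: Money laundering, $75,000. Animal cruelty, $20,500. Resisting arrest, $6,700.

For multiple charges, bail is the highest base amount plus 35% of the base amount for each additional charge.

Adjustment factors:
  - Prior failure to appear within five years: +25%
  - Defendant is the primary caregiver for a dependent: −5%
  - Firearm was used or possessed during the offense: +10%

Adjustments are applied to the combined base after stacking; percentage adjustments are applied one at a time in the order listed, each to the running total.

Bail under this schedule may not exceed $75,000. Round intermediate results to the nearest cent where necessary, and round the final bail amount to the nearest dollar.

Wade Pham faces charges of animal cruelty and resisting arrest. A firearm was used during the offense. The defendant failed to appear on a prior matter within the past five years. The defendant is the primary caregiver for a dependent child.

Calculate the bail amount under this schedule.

$29,841

Base amounts from the schedule: animal cruelty $20,500; resisting arrest $6,700.
Stacking rule: highest base plus 35% of each additional charge. Highest is animal cruelty at $20,500. Additional: $6,700 × 35% = $2,345. Combined base = $20,500 + $2,345 = $22,845.
Prior failure to appear within five years (+25%): $22,845 × 1.25 = $28,556.25.
Defendant is the primary caregiver for a dependent (−5%): $28,556.25 × 0.95 = $27,128.44.
Firearm was used or possessed during the offense (+10%): $27,128.44 × 1.1 = $29,841.28.
$29,841.28 is within the $75,000 maximum.
Rounded to the nearest dollar: $29,841.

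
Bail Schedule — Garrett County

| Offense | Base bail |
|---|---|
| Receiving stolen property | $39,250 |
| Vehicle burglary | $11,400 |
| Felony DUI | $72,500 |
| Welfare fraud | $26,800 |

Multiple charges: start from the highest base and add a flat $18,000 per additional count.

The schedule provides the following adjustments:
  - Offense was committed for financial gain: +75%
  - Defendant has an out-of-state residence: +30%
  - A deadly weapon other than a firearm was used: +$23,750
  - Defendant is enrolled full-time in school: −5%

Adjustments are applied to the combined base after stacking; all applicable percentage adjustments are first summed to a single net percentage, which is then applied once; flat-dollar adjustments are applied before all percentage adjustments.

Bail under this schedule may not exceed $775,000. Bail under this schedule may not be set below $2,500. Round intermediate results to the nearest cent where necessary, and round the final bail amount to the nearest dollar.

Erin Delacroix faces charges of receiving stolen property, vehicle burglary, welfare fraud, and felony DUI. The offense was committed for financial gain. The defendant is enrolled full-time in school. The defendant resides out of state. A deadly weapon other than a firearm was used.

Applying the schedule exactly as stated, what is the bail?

$300,500

Base amounts from the schedule: receiving stolen property $39,250; vehicle burglary $11,400; welfare fraud $26,800; felony DUI $72,500.
Stacking rule: highest base plus $18,000 per additional charge. Highest is felony DUI at $72,500; 3 additional charges → +$54,000. Combined base = $126,500.
A deadly weapon other than a firearm was used (+$23,750 flat): $126,500 + $23,750 = $150,250.
Net percentage adjustment: +75% +30% −5% = +100%. $150,250 × 2 = $300,500.
$300,500 is within the $775,000 maximum.
$300,500 is at or above the $2,500 minimum.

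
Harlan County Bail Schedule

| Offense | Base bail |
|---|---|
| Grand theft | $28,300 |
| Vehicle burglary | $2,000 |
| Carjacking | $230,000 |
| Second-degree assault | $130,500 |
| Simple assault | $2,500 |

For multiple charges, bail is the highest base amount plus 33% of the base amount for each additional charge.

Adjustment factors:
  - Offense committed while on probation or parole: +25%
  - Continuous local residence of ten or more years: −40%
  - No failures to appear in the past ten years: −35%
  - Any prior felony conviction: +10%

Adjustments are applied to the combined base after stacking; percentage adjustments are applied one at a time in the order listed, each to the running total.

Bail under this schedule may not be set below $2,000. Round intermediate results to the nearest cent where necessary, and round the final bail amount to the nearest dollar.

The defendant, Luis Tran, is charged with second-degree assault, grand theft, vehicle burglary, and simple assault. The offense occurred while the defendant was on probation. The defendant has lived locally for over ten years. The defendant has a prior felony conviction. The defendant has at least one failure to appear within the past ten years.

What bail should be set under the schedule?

Base amounts from the schedule: second-degree assault $130,500; grand theft $28,300; vehicle burglary $2,000; simple assault $2,500.
Stacking rule: highest base plus 33% of each additional charge. Highest is second-degree assault at $130,500. Additional: $28,300 × 33% = $9,339; $2,000 × 33% = $660; $2,500 × 33% = $825. Combined base = $130,500 + $10,824 = $141,324.
Offense committed while on probation or parole (+25%): $141,324 × 1.25 = $176,655.
Continuous local residence of ten or more years (−40%): $176,655 × 0.6 = $105,993.
Any prior felony conviction (+10%): $105,993 × 1.1 = $116,592.30.
$116,592.30 is at or above the $2,000 minimum.
Rounded to the nearest dollar: $116,592.

$116,592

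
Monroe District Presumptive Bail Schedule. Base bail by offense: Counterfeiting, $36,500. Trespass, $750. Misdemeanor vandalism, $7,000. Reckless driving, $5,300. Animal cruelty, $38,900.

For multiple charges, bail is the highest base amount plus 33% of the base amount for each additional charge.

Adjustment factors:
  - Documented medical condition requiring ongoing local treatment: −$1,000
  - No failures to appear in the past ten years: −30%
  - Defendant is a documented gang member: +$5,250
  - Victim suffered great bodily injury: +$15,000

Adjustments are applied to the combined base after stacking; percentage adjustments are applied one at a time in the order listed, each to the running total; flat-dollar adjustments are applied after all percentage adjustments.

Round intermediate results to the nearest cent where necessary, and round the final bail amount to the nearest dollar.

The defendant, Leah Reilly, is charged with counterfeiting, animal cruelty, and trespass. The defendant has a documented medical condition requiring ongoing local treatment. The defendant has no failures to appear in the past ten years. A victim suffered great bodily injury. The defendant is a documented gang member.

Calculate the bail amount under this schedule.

$55,085

Base amounts from the schedule: counterfeiting $36,500; animal cruelty $38,900; trespass $750.
Stacking rule: highest base plus 33% of each additional charge. Highest is animal cruelty at $38,900. Additional: $36,500 × 33% = $12,045; $750 × 33% = $247.50. Combined base = $38,900 + $12,292.50 = $51,192.50.
No failures to appear in the past ten years (−30%): $51,192.50 × 0.7 = $35,834.75.
Documented medical condition requiring ongoing local treatment (−$1,000 flat): $35,834.75 − $1,000 = $34,834.75.
Defendant is a documented gang member (+$5,250 flat): $34,834.75 + $5,250 = $40,084.75.
Victim suffered great bodily injury (+$15,000 flat): $40,084.75 + $15,000 = $55,084.75.
Rounded to the nearest dollar: $55,085.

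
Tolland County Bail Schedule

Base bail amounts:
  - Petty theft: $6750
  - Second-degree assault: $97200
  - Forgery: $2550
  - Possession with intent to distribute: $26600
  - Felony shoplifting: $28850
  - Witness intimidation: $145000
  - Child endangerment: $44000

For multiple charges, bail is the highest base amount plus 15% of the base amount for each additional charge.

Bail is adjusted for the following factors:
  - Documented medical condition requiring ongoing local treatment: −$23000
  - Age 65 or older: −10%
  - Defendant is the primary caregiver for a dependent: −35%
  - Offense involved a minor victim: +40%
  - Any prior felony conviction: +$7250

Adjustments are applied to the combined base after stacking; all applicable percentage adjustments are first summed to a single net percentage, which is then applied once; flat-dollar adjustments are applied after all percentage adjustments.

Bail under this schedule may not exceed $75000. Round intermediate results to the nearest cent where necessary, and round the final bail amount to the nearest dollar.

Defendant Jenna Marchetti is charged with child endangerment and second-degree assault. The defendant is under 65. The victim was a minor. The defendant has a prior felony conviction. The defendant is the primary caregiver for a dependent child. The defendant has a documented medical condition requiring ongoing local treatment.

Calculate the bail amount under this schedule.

Base amounts from the schedule: child endangerment $44000; second-degree assault $97200.
Stacking rule: highest base plus 15% of each additional charge. Highest is second-degree assault at $97200. Additional: $44000 × 15% = $6600. Combined base = $97200 + $6600 = $103800.
Net percentage adjustment: −35% +40% = +5%. $103800 × 1.05 = $108990.
Documented medical condition requiring ongoing local treatment (−$23000 flat): $108990 − $23000 = $85990.
Any prior felony conviction (+$7250 flat): $85990 + $7250 = $93240.
Result $93240 exceeds the maximum of $75000; bail is capped at $75000.

$75000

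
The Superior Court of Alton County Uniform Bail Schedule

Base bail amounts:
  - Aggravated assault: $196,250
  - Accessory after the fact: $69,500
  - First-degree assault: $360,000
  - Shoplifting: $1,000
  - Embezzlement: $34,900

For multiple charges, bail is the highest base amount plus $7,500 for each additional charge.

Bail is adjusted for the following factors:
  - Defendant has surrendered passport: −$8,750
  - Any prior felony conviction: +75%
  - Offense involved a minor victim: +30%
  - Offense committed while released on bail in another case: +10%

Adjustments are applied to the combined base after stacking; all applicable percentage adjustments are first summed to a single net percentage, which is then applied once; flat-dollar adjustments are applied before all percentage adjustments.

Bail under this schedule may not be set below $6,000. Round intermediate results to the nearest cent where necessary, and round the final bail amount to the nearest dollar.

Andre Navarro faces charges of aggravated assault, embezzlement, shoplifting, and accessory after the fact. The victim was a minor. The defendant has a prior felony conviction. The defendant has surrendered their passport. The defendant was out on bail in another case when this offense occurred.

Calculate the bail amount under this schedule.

Base amounts from the schedule: aggravated assault $196,250; embezzlement $34,900; shoplifting $1,000; accessory after the fact $69,500.
Stacking rule: highest base plus $7,500 per additional charge. Highest is aggravated assault at $196,250; 3 additional charges → +$22,500. Combined base = $218,750.
Defendant has surrendered passport (−$8,750 flat): $218,750 − $8,750 = $210,000.
Net percentage adjustment: +75% +30% +10% = +115%. $210,000 × 2.15 = $451,500.
$451,500 is at or above the $6,000 minimum.

$451,500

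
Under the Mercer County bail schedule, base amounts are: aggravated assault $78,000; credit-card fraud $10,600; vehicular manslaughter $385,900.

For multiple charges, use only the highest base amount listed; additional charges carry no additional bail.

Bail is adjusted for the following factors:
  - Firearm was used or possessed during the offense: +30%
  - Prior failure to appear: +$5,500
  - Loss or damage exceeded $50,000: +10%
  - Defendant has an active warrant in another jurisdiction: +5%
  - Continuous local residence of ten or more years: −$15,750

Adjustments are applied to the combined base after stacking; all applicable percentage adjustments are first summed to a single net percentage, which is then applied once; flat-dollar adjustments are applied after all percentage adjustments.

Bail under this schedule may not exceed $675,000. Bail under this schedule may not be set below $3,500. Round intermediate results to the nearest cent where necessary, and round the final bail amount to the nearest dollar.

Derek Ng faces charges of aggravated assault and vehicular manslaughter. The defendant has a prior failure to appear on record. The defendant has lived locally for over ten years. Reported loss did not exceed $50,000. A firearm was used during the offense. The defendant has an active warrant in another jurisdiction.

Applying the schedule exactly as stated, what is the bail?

$510,715

Base amounts from the schedule: aggravated assault $78,000; vehicular manslaughter $385,900.
Stacking rule: use the highest base only. Highest is vehicular manslaughter at $385,900. Combined base = $385,900.
Net percentage adjustment: +30% +5% = +35%. $385,900 × 1.35 = $520,965.
Prior failure to appear (+$5,500 flat): $520,965 + $5,500 = $526,465.
Continuous local residence of ten or more years (−$15,750 flat): $526,465 − $15,750 = $510,715.
$510,715 is within the $675,000 maximum.
$510,715 is at or above the $3,500 minimum.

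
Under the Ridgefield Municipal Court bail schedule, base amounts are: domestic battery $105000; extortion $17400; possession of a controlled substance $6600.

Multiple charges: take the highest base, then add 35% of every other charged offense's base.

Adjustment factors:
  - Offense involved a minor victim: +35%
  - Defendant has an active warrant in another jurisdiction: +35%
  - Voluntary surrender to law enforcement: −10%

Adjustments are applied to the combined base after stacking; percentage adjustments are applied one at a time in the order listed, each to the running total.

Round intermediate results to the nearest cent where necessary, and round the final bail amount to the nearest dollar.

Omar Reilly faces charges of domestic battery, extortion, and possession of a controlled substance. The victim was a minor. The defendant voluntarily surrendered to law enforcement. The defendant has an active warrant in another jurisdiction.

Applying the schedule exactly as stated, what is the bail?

Base amounts from the schedule: domestic battery $105000; extortion $17400; possession of a controlled substance $6600.
Stacking rule: highest base plus 35% of each additional charge. Highest is domestic battery at $105000. Additional: $17400 × 35% = $6090; $6600 × 35% = $2310. Combined base = $105000 + $8400 = $113400.
Offense involved a minor victim (+35%): $113400 × 1.35 = $153090.
Defendant has an active warrant in another jurisdiction (+35%): $153090 × 1.35 = $206671.50.
Voluntary surrender to law enforcement (−10%): $206671.50 × 0.9 = $186004.35.
Rounded to the nearest dollar: $186004.

$186004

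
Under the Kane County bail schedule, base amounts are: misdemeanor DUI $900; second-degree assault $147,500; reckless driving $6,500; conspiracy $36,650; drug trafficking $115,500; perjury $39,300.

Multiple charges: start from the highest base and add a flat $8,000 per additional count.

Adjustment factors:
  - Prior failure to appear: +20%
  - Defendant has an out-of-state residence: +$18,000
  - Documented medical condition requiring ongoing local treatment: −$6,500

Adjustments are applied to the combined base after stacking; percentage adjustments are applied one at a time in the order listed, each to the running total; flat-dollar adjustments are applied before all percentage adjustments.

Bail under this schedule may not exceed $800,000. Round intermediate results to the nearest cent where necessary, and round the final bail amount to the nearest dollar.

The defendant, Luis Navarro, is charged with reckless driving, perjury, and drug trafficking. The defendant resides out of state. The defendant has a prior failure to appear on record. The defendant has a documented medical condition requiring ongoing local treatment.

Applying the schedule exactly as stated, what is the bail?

$171,600

Base amounts from the schedule: reckless driving $6,500; perjury $39,300; drug trafficking $115,500.
Stacking rule: highest base plus $8,000 per additional charge. Highest is drug trafficking at $115,500; 2 additional charges → +$16,000. Combined base = $131,500.
Defendant has an out-of-state residence (+$18,000 flat): $131,500 + $18,000 = $149,500.
Documented medical condition requiring ongoing local treatment (−$6,500 flat): $149,500 − $6,500 = $143,000.
Prior failure to appear (+20%): $143,000 × 1.2 = $171,600.
$171,600 is within the $800,000 maximum.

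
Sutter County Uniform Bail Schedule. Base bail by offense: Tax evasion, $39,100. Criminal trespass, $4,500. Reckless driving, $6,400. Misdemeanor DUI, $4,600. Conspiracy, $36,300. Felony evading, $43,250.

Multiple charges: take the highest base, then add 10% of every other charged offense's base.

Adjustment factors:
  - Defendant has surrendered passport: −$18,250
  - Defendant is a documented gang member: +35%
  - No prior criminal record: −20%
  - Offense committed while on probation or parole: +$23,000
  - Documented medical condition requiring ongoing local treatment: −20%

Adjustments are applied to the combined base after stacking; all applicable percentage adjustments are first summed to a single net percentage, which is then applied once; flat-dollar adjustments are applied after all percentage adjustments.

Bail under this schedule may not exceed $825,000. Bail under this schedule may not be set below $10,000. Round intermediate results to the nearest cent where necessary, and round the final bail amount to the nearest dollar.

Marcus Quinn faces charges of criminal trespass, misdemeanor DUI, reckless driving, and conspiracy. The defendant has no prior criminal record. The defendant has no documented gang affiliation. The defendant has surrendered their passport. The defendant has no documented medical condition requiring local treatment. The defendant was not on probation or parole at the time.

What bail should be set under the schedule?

$12,030

Base amounts from the schedule: criminal trespass $4,500; misdemeanor DUI $4,600; reckless driving $6,400; conspiracy $36,300.
Stacking rule: highest base plus 10% of each additional charge. Highest is conspiracy at $36,300. Additional: $4,500 × 10% = $450; $4,600 × 10% = $460; $6,400 × 10% = $640. Combined base = $36,300 + $1,550 = $37,850.
No prior criminal record (−20%): $37,850 × 0.8 = $30,280.
Defendant has surrendered passport (−$18,250 flat): $30,280 − $18,250 = $12,030.
$12,030 is within the $825,000 maximum.
$12,030 is at or above the $10,000 minimum.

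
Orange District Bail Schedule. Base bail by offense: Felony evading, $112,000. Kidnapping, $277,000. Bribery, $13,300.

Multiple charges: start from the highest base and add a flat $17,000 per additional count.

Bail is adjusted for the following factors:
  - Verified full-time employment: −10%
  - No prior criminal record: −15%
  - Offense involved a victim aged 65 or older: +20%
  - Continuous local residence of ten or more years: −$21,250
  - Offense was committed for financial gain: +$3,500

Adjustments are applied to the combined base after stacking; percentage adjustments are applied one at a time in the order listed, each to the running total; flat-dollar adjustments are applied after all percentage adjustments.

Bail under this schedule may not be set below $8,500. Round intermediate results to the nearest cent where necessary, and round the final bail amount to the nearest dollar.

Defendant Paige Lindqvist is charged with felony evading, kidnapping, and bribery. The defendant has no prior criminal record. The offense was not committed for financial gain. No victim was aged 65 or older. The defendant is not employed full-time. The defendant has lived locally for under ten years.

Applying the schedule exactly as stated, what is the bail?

$264,350

Base amounts from the schedule: felony evading $112,000; kidnapping $277,000; bribery $13,300.
Stacking rule: highest base plus $17,000 per additional charge. Highest is kidnapping at $277,000; 2 additional charges → +$34,000. Combined base = $311,000.
No prior criminal record (−15%): $311,000 × 0.85 = $264,350.
$264,350 is at or above the $8,500 minimum.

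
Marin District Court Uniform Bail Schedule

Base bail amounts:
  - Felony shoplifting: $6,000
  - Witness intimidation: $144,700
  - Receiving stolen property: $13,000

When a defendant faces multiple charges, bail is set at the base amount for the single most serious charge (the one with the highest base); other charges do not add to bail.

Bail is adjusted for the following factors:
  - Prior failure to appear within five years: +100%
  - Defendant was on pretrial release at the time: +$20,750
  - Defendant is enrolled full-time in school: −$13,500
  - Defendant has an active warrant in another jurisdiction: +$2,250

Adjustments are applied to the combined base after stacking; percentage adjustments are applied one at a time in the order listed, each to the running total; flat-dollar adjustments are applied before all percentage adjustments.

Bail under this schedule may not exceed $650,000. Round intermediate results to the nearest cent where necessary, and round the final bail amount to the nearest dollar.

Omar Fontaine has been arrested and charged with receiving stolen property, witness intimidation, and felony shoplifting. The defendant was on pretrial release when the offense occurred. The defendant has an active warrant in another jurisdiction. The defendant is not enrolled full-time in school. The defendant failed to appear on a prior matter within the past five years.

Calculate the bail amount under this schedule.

$335,400

Base amounts from the schedule: receiving stolen property $13,000; witness intimidation $144,700; felony shoplifting $6,000.
Stacking rule: use the highest base only. Highest is witness intimidation at $144,700. Combined base = $144,700.
Defendant was on pretrial release at the time (+$20,750 flat): $144,700 + $20,750 = $165,450.
Defendant has an active warrant in another jurisdiction (+$2,250 flat): $165,450 + $2,250 = $167,700.
Prior failure to appear within five years (+100%): $167,700 × 2 = $335,400.
$335,400 is within the $650,000 maximum.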